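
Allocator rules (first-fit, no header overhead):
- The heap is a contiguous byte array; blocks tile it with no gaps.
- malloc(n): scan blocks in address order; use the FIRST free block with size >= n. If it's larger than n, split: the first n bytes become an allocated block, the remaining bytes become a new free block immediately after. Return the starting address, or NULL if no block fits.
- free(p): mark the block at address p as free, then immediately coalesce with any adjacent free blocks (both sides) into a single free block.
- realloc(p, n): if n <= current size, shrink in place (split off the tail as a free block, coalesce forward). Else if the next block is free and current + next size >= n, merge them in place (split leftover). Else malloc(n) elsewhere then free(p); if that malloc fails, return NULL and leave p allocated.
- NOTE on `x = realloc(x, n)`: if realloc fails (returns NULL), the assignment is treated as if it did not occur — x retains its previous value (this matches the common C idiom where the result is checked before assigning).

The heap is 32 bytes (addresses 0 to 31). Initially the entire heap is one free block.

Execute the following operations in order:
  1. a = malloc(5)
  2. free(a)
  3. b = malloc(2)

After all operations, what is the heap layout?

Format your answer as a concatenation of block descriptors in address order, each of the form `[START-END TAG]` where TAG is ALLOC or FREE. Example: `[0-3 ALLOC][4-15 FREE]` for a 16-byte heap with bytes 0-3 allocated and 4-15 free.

Answer: [0-1 ALLOC][2-31 FREE]

Derivation:
Op 1: a = malloc(5) -> a = 0; heap: [0-4 ALLOC][5-31 FREE]
Op 2: free(a) -> (freed a); heap: [0-31 FREE]
Op 3: b = malloc(2) -> b = 0; heap: [0-1 ALLOC][2-31 FREE]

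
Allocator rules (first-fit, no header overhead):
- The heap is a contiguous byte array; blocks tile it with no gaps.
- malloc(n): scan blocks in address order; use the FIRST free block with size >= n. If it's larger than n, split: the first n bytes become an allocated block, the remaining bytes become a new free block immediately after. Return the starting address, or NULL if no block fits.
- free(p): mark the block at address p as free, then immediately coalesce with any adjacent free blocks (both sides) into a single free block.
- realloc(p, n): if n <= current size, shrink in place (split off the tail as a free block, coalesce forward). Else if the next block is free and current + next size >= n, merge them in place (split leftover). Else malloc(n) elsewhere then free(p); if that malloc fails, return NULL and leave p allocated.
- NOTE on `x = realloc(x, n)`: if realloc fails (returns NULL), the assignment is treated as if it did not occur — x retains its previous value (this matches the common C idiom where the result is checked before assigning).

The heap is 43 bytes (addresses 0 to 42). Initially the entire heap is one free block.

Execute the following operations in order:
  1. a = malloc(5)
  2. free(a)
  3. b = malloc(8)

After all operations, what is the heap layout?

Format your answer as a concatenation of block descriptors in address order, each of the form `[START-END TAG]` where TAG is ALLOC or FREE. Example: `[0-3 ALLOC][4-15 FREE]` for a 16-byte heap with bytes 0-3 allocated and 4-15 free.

Op 1: a = malloc(5) -> a = 0; heap: [0-4 ALLOC][5-42 FREE]
Op 2: free(a) -> (freed a); heap: [0-42 FREE]
Op 3: b = malloc(8) -> b = 0; heap: [0-7 ALLOC][8-42 FREE]

Answer: [0-7 ALLOC][8-42 FREE]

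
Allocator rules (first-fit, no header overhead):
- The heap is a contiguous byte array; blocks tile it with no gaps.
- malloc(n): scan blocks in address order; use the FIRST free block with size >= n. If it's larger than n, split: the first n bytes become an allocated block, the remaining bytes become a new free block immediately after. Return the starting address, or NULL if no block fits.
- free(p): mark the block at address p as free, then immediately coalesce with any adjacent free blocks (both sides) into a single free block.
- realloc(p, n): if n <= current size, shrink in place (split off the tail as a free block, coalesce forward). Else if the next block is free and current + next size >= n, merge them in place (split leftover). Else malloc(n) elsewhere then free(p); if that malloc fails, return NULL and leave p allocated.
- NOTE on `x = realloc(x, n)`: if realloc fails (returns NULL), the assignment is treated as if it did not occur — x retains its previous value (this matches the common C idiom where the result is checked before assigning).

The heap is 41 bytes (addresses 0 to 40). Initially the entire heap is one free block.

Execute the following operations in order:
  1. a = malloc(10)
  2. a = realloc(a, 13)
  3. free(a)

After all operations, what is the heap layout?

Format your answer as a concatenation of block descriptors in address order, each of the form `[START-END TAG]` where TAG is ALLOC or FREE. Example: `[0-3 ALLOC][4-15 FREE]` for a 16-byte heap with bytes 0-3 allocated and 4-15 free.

Answer: [0-40 FREE]

Derivation:
Op 1: a = malloc(10) -> a = 0; heap: [0-9 ALLOC][10-40 FREE]
Op 2: a = realloc(a, 13) -> a = 0; heap: [0-12 ALLOC][13-40 FREE]
Op 3: free(a) -> (freed a); heap: [0-40 FREE]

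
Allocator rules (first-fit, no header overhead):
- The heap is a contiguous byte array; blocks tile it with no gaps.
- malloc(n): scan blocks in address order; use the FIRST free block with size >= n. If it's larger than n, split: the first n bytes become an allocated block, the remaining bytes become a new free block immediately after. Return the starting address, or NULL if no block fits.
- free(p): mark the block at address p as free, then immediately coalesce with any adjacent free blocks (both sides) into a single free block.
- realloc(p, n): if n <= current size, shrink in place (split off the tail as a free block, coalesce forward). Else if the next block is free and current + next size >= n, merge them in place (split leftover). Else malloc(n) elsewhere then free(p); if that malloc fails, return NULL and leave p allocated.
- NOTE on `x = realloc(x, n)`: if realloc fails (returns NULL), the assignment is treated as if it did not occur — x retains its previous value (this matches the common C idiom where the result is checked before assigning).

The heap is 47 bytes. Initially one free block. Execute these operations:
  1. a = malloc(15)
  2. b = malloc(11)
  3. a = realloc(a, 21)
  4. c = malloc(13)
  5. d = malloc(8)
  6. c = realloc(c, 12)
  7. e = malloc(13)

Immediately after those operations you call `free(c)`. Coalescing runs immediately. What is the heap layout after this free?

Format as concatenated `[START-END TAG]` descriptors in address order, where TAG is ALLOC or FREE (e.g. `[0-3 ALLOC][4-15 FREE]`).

Op 1: a = malloc(15) -> a = 0; heap: [0-14 ALLOC][15-46 FREE]
Op 2: b = malloc(11) -> b = 15; heap: [0-14 ALLOC][15-25 ALLOC][26-46 FREE]
Op 3: a = realloc(a, 21) -> a = 26; heap: [0-14 FREE][15-25 ALLOC][26-46 ALLOC]
Op 4: c = malloc(13) -> c = 0; heap: [0-12 ALLOC][13-14 FREE][15-25 ALLOC][26-46 ALLOC]
Op 5: d = malloc(8) -> d = NULL; heap: [0-12 ALLOC][13-14 FREE][15-25 ALLOC][26-46 ALLOC]
Op 6: c = realloc(c, 12) -> c = 0; heap: [0-11 ALLOC][12-14 FREE][15-25 ALLOC][26-46 ALLOC]
Op 7: e = malloc(13) -> e = NULL; heap: [0-11 ALLOC][12-14 FREE][15-25 ALLOC][26-46 ALLOC]
free(c): c = 0 -> block [0-11 ALLOC]; mark free, coalesce with adjacent free neighbors -> [0-14 FREE][15-25 ALLOC][26-46 ALLOC]

Answer: [0-14 FREE][15-25 ALLOC][26-46 ALLOC]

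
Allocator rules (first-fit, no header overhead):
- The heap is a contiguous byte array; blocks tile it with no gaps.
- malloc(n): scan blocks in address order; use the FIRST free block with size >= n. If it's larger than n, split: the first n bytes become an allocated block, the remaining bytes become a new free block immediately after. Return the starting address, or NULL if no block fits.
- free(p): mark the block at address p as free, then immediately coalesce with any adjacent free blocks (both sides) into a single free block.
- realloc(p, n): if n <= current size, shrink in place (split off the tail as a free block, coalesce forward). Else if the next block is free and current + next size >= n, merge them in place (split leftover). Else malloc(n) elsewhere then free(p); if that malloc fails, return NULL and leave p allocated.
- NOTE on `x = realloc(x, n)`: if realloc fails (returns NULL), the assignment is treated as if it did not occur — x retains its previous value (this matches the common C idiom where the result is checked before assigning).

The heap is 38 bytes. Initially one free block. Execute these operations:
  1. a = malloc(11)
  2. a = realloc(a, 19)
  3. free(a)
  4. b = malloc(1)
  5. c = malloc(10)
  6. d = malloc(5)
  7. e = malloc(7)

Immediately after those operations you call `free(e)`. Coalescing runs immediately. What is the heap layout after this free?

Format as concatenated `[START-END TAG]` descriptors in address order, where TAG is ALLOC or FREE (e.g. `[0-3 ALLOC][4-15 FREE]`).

Answer: [0-0 ALLOC][1-10 ALLOC][11-15 ALLOC][16-37 FREE]

Derivation:
Op 1: a = malloc(11) -> a = 0; heap: [0-10 ALLOC][11-37 FREE]
Op 2: a = realloc(a, 19) -> a = 0; heap: [0-18 ALLOC][19-37 FREE]
Op 3: free(a) -> (freed a); heap: [0-37 FREE]
Op 4: b = malloc(1) -> b = 0; heap: [0-0 ALLOC][1-37 FREE]
Op 5: c = malloc(10) -> c = 1; heap: [0-0 ALLOC][1-10 ALLOC][11-37 FREE]
Op 6: d = malloc(5) -> d = 11; heap: [0-0 ALLOC][1-10 ALLOC][11-15 ALLOC][16-37 FREE]
Op 7: e = malloc(7) -> e = 16; heap: [0-0 ALLOC][1-10 ALLOC][11-15 ALLOC][16-22 ALLOC][23-37 FREE]
free(e): e = 16 -> block [16-22 ALLOC]; mark free, coalesce with adjacent free neighbors -> [0-0 ALLOC][1-10 ALLOC][11-15 ALLOC][16-37 FREE]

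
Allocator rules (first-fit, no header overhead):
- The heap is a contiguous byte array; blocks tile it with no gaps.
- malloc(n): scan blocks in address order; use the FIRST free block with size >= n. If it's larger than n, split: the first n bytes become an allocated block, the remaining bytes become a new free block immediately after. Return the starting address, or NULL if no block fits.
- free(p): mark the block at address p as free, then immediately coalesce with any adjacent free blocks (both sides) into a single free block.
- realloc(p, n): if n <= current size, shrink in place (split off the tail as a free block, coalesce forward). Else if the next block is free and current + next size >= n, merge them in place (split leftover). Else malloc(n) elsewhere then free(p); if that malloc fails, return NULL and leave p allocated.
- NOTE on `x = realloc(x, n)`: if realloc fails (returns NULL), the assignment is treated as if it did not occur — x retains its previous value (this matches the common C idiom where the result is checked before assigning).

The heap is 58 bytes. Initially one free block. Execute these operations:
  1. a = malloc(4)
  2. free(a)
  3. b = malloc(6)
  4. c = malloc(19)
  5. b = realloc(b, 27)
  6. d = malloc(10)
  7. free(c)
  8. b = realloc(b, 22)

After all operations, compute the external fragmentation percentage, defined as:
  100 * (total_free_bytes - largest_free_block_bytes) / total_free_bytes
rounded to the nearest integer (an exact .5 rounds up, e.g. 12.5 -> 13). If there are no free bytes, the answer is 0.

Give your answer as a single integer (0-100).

Op 1: a = malloc(4) -> a = 0; heap: [0-3 ALLOC][4-57 FREE]
Op 2: free(a) -> (freed a); heap: [0-57 FREE]
Op 3: b = malloc(6) -> b = 0; heap: [0-5 ALLOC][6-57 FREE]
Op 4: c = malloc(19) -> c = 6; heap: [0-5 ALLOC][6-24 ALLOC][25-57 FREE]
Op 5: b = realloc(b, 27) -> b = 25; heap: [0-5 FREE][6-24 ALLOC][25-51 ALLOC][52-57 FREE]
Op 6: d = malloc(10) -> d = NULL; heap: [0-5 FREE][6-24 ALLOC][25-51 ALLOC][52-57 FREE]
Op 7: free(c) -> (freed c); heap: [0-24 FREE][25-51 ALLOC][52-57 FREE]
Op 8: b = realloc(b, 22) -> b = 25; heap: [0-24 FREE][25-46 ALLOC][47-57 FREE]
Free blocks: [25 11] total_free=36 largest=25 -> 100*(36-25)/36 = 1100/36 ≈ 30.556 -> rounds to 31

Answer: 31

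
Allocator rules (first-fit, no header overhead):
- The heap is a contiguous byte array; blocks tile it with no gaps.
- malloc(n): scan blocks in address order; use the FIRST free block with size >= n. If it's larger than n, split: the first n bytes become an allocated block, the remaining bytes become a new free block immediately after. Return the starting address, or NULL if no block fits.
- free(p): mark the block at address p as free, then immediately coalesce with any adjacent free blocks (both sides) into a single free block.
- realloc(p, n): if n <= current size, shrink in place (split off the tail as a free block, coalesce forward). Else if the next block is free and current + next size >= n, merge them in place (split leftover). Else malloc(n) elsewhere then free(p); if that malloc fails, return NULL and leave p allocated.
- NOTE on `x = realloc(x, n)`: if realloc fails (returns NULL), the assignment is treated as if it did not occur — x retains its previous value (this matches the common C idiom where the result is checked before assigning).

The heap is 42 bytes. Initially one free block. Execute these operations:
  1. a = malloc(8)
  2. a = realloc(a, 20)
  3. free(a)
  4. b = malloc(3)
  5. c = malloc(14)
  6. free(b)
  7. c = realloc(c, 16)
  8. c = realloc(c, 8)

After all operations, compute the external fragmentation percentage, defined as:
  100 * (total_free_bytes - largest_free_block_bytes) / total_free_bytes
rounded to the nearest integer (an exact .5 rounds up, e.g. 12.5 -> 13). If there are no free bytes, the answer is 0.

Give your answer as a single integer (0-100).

Answer: 9

Derivation:
Op 1: a = malloc(8) -> a = 0; heap: [0-7 ALLOC][8-41 FREE]
Op 2: a = realloc(a, 20) -> a = 0; heap: [0-19 ALLOC][20-41 FREE]
Op 3: free(a) -> (freed a); heap: [0-41 FREE]
Op 4: b = malloc(3) -> b = 0; heap: [0-2 ALLOC][3-41 FREE]
Op 5: c = malloc(14) -> c = 3; heap: [0-2 ALLOC][3-16 ALLOC][17-41 FREE]
Op 6: free(b) -> (freed b); heap: [0-2 FREE][3-16 ALLOC][17-41 FREE]
Op 7: c = realloc(c, 16) -> c = 3; heap: [0-2 FREE][3-18 ALLOC][19-41 FREE]
Op 8: c = realloc(c, 8) -> c = 3; heap: [0-2 FREE][3-10 ALLOC][11-41 FREE]
Free blocks: [3 31] total_free=34 largest=31 -> 100*(34-31)/34 = 300/34 ≈ 8.824 -> rounds to 9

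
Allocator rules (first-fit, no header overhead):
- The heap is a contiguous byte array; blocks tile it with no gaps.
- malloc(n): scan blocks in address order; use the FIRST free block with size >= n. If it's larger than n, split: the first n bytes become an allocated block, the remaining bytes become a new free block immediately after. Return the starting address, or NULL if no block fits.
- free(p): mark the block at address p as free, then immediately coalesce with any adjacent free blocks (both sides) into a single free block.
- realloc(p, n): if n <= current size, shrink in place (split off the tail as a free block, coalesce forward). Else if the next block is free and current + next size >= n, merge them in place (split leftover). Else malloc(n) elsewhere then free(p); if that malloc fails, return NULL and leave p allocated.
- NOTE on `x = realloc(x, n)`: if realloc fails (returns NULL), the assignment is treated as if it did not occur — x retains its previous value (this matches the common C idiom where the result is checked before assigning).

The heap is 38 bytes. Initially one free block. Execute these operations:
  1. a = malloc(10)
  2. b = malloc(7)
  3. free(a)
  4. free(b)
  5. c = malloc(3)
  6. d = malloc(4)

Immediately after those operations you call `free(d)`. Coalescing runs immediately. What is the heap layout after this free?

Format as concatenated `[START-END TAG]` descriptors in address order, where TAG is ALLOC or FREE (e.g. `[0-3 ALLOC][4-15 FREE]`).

Answer: [0-2 ALLOC][3-37 FREE]

Derivation:
Op 1: a = malloc(10) -> a = 0; heap: [0-9 ALLOC][10-37 FREE]
Op 2: b = malloc(7) -> b = 10; heap: [0-9 ALLOC][10-16 ALLOC][17-37 FREE]
Op 3: free(a) -> (freed a); heap: [0-9 FREE][10-16 ALLOC][17-37 FREE]
Op 4: free(b) -> (freed b); heap: [0-37 FREE]
Op 5: c = malloc(3) -> c = 0; heap: [0-2 ALLOC][3-37 FREE]
Op 6: d = malloc(4) -> d = 3; heap: [0-2 ALLOC][3-6 ALLOC][7-37 FREE]
free(d): d = 3 -> block [3-6 ALLOC]; mark free, coalesce with adjacent free neighbors -> [0-2 ALLOC][3-37 FREE]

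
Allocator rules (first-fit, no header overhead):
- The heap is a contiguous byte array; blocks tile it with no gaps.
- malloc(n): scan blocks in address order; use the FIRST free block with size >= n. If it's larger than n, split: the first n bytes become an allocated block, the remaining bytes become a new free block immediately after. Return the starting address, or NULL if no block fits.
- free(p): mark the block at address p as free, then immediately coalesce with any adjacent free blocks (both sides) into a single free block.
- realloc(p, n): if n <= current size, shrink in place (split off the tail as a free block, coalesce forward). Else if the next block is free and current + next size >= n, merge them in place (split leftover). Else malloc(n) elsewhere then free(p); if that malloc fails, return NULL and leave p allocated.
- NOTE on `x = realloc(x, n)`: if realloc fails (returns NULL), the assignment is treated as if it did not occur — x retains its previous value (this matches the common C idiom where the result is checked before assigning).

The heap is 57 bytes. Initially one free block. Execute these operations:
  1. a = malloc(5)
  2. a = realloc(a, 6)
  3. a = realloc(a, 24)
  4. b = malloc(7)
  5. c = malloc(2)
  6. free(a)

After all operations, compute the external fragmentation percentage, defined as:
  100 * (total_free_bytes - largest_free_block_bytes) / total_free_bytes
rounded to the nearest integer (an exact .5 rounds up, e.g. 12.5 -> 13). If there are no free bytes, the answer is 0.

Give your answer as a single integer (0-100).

Answer: 50

Derivation:
Op 1: a = malloc(5) -> a = 0; heap: [0-4 ALLOC][5-56 FREE]
Op 2: a = realloc(a, 6) -> a = 0; heap: [0-5 ALLOC][6-56 FREE]
Op 3: a = realloc(a, 24) -> a = 0; heap: [0-23 ALLOC][24-56 FREE]
Op 4: b = malloc(7) -> b = 24; heap: [0-23 ALLOC][24-30 ALLOC][31-56 FREE]
Op 5: c = malloc(2) -> c = 31; heap: [0-23 ALLOC][24-30 ALLOC][31-32 ALLOC][33-56 FREE]
Op 6: free(a) -> (freed a); heap: [0-23 FREE][24-30 ALLOC][31-32 ALLOC][33-56 FREE]
Free blocks: [24 24] total_free=48 largest=24 -> 100*(48-24)/48 = 2400/48 = 50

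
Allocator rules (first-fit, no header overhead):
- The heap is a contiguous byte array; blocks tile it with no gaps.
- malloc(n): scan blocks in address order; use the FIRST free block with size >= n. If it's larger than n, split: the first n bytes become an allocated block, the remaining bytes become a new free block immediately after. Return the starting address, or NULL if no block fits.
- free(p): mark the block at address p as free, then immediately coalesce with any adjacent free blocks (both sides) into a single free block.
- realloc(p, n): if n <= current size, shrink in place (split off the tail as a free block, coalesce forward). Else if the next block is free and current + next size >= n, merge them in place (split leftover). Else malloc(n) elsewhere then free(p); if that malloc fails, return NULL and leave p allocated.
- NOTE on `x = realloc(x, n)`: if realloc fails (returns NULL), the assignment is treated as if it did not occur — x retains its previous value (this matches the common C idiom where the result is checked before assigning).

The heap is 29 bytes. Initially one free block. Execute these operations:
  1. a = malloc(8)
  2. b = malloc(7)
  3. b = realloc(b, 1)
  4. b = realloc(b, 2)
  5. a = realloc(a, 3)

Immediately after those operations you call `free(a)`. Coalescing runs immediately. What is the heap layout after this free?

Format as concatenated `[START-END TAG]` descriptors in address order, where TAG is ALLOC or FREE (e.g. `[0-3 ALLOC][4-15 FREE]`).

Op 1: a = malloc(8) -> a = 0; heap: [0-7 ALLOC][8-28 FREE]
Op 2: b = malloc(7) -> b = 8; heap: [0-7 ALLOC][8-14 ALLOC][15-28 FREE]
Op 3: b = realloc(b, 1) -> b = 8; heap: [0-7 ALLOC][8-8 ALLOC][9-28 FREE]
Op 4: b = realloc(b, 2) -> b = 8; heap: [0-7 ALLOC][8-9 ALLOC][10-28 FREE]
Op 5: a = realloc(a, 3) -> a = 0; heap: [0-2 ALLOC][3-7 FREE][8-9 ALLOC][10-28 FREE]
free(a): a = 0 -> block [0-2 ALLOC]; mark free, coalesce with adjacent free neighbors -> [0-7 FREE][8-9 ALLOC][10-28 FREE]

Answer: [0-7 FREE][8-9 ALLOC][10-28 FREE]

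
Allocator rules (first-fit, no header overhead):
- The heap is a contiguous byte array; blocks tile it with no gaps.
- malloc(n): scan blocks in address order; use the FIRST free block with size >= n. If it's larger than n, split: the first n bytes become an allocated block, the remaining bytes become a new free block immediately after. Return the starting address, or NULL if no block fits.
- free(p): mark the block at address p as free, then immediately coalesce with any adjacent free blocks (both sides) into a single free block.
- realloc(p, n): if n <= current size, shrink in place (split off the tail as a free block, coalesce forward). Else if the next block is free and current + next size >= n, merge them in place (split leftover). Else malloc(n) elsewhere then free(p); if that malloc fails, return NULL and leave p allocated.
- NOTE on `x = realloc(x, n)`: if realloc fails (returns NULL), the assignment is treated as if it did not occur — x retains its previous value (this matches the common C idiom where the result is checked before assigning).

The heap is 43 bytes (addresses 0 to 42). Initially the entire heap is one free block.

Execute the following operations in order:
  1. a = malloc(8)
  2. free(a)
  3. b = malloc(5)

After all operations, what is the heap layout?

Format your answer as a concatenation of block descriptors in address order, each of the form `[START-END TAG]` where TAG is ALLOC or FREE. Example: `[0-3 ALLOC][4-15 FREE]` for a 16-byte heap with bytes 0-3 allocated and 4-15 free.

Op 1: a = malloc(8) -> a = 0; heap: [0-7 ALLOC][8-42 FREE]
Op 2: free(a) -> (freed a); heap: [0-42 FREE]
Op 3: b = malloc(5) -> b = 0; heap: [0-4 ALLOC][5-42 FREE]

Answer: [0-4 ALLOC][5-42 FREE]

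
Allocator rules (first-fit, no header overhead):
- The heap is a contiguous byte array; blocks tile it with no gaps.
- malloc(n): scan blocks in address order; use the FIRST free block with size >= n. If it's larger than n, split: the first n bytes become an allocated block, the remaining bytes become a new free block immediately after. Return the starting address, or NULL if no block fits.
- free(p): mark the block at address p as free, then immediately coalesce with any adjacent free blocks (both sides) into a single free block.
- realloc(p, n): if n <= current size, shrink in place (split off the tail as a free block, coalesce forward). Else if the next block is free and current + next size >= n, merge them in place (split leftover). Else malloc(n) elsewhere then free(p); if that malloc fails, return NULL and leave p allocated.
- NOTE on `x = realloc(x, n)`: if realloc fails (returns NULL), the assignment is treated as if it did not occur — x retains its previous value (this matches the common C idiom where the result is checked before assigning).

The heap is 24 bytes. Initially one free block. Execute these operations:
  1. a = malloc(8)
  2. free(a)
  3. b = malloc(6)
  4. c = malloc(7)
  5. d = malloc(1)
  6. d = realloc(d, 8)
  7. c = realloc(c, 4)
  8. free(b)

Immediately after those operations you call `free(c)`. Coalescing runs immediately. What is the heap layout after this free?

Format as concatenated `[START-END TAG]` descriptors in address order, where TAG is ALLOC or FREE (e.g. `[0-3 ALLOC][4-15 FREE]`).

Answer: [0-12 FREE][13-20 ALLOC][21-23 FREE]

Derivation:
Op 1: a = malloc(8) -> a = 0; heap: [0-7 ALLOC][8-23 FREE]
Op 2: free(a) -> (freed a); heap: [0-23 FREE]
Op 3: b = malloc(6) -> b = 0; heap: [0-5 ALLOC][6-23 FREE]
Op 4: c = malloc(7) -> c = 6; heap: [0-5 ALLOC][6-12 ALLOC][13-23 FREE]
Op 5: d = malloc(1) -> d = 13; heap: [0-5 ALLOC][6-12 ALLOC][13-13 ALLOC][14-23 FREE]
Op 6: d = realloc(d, 8) -> d = 13; heap: [0-5 ALLOC][6-12 ALLOC][13-20 ALLOC][21-23 FREE]
Op 7: c = realloc(c, 4) -> c = 6; heap: [0-5 ALLOC][6-9 ALLOC][10-12 FREE][13-20 ALLOC][21-23 FREE]
Op 8: free(b) -> (freed b); heap: [0-5 FREE][6-9 ALLOC][10-12 FREE][13-20 ALLOC][21-23 FREE]
free(c): c = 6 -> block [6-9 ALLOC]; mark free, coalesce with adjacent free neighbors -> [0-12 FREE][13-20 ALLOC][21-23 FREE]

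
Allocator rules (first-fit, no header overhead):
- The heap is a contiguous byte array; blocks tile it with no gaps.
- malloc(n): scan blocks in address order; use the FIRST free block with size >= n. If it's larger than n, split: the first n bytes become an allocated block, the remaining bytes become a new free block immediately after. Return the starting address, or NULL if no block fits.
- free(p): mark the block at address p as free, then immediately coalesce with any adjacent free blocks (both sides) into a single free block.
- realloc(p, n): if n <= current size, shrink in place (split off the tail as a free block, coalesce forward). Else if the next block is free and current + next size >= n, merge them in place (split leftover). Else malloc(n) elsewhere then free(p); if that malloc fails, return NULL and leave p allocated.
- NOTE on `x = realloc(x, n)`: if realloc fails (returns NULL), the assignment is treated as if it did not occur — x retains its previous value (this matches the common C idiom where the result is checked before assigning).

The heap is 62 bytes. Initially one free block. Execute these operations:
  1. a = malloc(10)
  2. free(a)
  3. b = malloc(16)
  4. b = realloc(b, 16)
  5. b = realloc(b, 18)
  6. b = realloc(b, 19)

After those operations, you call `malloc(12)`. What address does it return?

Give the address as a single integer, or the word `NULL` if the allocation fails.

Op 1: a = malloc(10) -> a = 0; heap: [0-9 ALLOC][10-61 FREE]
Op 2: free(a) -> (freed a); heap: [0-61 FREE]
Op 3: b = malloc(16) -> b = 0; heap: [0-15 ALLOC][16-61 FREE]
Op 4: b = realloc(b, 16) -> b = 0; heap: [0-15 ALLOC][16-61 FREE]
Op 5: b = realloc(b, 18) -> b = 0; heap: [0-17 ALLOC][18-61 FREE]
Op 6: b = realloc(b, 19) -> b = 0; heap: [0-18 ALLOC][19-61 FREE]
malloc(12): first-fit scan over [0-18 ALLOC][19-61 FREE] -> 19

Answer: 19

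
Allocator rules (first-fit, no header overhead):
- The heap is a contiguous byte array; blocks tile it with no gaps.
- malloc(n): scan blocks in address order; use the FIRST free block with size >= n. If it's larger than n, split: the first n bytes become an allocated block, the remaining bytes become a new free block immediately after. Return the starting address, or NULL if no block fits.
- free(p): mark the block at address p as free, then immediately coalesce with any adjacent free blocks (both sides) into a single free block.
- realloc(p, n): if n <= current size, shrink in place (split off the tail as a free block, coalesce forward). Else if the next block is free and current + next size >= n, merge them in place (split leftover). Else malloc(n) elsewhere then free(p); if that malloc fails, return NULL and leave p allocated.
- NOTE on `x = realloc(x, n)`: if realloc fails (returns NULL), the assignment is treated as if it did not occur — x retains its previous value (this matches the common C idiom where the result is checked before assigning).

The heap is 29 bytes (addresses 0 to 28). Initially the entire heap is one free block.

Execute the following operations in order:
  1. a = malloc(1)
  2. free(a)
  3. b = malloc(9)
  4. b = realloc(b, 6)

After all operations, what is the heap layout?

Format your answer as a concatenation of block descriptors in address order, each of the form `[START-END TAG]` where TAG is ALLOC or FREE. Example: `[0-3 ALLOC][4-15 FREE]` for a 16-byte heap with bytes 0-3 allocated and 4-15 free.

Answer: [0-5 ALLOC][6-28 FREE]

Derivation:
Op 1: a = malloc(1) -> a = 0; heap: [0-0 ALLOC][1-28 FREE]
Op 2: free(a) -> (freed a); heap: [0-28 FREE]
Op 3: b = malloc(9) -> b = 0; heap: [0-8 ALLOC][9-28 FREE]
Op 4: b = realloc(b, 6) -> b = 0; heap: [0-5 ALLOC][6-28 FREE]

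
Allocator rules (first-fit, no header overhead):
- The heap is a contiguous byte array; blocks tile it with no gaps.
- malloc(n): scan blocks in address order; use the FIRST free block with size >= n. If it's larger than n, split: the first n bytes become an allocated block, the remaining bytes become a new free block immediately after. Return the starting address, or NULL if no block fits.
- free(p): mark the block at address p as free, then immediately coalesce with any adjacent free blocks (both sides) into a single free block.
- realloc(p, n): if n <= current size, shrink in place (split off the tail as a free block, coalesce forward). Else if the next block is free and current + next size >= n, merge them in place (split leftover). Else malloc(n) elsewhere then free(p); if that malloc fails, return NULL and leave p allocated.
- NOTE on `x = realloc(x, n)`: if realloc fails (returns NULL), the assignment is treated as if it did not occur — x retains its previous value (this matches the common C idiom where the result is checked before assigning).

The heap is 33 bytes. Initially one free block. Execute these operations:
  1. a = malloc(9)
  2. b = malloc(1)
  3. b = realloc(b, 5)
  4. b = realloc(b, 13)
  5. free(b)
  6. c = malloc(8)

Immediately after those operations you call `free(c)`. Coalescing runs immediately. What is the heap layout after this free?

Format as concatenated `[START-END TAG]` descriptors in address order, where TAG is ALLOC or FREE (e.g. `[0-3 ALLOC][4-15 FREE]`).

Answer: [0-8 ALLOC][9-32 FREE]

Derivation:
Op 1: a = malloc(9) -> a = 0; heap: [0-8 ALLOC][9-32 FREE]
Op 2: b = malloc(1) -> b = 9; heap: [0-8 ALLOC][9-9 ALLOC][10-32 FREE]
Op 3: b = realloc(b, 5) -> b = 9; heap: [0-8 ALLOC][9-13 ALLOC][14-32 FREE]
Op 4: b = realloc(b, 13) -> b = 9; heap: [0-8 ALLOC][9-21 ALLOC][22-32 FREE]
Op 5: free(b) -> (freed b); heap: [0-8 ALLOC][9-32 FREE]
Op 6: c = malloc(8) -> c = 9; heap: [0-8 ALLOC][9-16 ALLOC][17-32 FREE]
free(c): c = 9 -> block [9-16 ALLOC]; mark free, coalesce with adjacent free neighbors -> [0-8 ALLOC][9-32 FREE]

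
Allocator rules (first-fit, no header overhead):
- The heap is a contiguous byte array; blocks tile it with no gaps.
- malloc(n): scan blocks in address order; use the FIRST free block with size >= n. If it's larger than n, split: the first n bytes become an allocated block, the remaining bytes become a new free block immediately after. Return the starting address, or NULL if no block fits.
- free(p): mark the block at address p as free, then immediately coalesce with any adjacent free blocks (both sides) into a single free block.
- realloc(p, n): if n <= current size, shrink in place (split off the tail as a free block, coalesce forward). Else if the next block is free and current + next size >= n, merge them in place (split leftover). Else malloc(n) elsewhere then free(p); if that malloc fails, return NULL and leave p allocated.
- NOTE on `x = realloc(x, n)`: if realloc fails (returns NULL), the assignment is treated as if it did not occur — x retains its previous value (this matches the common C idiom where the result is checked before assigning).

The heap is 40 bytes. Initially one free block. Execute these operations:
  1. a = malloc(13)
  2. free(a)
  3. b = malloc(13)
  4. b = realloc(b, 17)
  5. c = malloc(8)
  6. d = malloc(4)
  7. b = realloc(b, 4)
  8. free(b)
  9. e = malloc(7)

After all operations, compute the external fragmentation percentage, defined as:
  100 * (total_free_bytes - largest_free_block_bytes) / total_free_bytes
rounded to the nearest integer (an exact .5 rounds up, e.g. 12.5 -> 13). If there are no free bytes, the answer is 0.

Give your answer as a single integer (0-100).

Answer: 48

Derivation:
Op 1: a = malloc(13) -> a = 0; heap: [0-12 ALLOC][13-39 FREE]
Op 2: free(a) -> (freed a); heap: [0-39 FREE]
Op 3: b = malloc(13) -> b = 0; heap: [0-12 ALLOC][13-39 FREE]
Op 4: b = realloc(b, 17) -> b = 0; heap: [0-16 ALLOC][17-39 FREE]
Op 5: c = malloc(8) -> c = 17; heap: [0-16 ALLOC][17-24 ALLOC][25-39 FREE]
Op 6: d = malloc(4) -> d = 25; heap: [0-16 ALLOC][17-24 ALLOC][25-28 ALLOC][29-39 FREE]
Op 7: b = realloc(b, 4) -> b = 0; heap: [0-3 ALLOC][4-16 FREE][17-24 ALLOC][25-28 ALLOC][29-39 FREE]
Op 8: free(b) -> (freed b); heap: [0-16 FREE][17-24 ALLOC][25-28 ALLOC][29-39 FREE]
Op 9: e = malloc(7) -> e = 0; heap: [0-6 ALLOC][7-16 FREE][17-24 ALLOC][25-28 ALLOC][29-39 FREE]
Free blocks: [10 11] total_free=21 largest=11 -> 100*(21-11)/21 = 1000/21 ≈ 47.619 -> rounds to 48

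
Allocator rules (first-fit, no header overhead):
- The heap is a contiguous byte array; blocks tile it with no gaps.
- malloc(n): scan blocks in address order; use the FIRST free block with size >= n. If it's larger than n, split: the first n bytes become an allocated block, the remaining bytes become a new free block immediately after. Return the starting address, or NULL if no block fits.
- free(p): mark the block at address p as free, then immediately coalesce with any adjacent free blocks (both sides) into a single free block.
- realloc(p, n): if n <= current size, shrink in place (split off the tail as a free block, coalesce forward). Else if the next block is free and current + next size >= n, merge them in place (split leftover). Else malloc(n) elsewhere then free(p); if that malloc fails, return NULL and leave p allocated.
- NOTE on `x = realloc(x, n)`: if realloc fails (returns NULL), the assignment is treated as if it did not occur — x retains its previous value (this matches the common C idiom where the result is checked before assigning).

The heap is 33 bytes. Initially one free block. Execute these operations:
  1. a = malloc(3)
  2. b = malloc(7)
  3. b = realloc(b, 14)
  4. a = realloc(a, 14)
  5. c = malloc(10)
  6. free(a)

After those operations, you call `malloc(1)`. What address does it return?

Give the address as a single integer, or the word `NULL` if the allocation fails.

Answer: 0

Derivation:
Op 1: a = malloc(3) -> a = 0; heap: [0-2 ALLOC][3-32 FREE]
Op 2: b = malloc(7) -> b = 3; heap: [0-2 ALLOC][3-9 ALLOC][10-32 FREE]
Op 3: b = realloc(b, 14) -> b = 3; heap: [0-2 ALLOC][3-16 ALLOC][17-32 FREE]
Op 4: a = realloc(a, 14) -> a = 17; heap: [0-2 FREE][3-16 ALLOC][17-30 ALLOC][31-32 FREE]
Op 5: c = malloc(10) -> c = NULL; heap: [0-2 FREE][3-16 ALLOC][17-30 ALLOC][31-32 FREE]
Op 6: free(a) -> (freed a); heap: [0-2 FREE][3-16 ALLOC][17-32 FREE]
malloc(1): first-fit scan over [0-2 FREE][3-16 ALLOC][17-32 FREE] -> 0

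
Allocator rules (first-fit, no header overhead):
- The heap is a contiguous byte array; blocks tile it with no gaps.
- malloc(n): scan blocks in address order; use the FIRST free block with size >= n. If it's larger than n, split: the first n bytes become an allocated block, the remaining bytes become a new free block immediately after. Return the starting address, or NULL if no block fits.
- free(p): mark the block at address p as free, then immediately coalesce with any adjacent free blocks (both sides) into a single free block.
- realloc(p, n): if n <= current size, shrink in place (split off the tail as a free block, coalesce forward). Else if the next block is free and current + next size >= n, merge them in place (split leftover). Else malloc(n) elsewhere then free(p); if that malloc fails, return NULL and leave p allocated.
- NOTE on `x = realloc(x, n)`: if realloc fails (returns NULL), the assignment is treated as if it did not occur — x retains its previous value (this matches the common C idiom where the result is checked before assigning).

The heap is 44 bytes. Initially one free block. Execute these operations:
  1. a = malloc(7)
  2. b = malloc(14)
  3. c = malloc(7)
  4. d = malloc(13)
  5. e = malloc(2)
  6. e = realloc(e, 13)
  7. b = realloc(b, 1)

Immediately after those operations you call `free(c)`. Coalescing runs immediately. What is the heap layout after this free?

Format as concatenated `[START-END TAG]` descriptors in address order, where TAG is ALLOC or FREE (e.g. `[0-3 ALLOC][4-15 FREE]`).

Answer: [0-6 ALLOC][7-7 ALLOC][8-27 FREE][28-40 ALLOC][41-42 ALLOC][43-43 FREE]

Derivation:
Op 1: a = malloc(7) -> a = 0; heap: [0-6 ALLOC][7-43 FREE]
Op 2: b = malloc(14) -> b = 7; heap: [0-6 ALLOC][7-20 ALLOC][21-43 FREE]
Op 3: c = malloc(7) -> c = 21; heap: [0-6 ALLOC][7-20 ALLOC][21-27 ALLOC][28-43 FREE]
Op 4: d = malloc(13) -> d = 28; heap: [0-6 ALLOC][7-20 ALLOC][21-27 ALLOC][28-40 ALLOC][41-43 FREE]
Op 5: e = malloc(2) -> e = 41; heap: [0-6 ALLOC][7-20 ALLOC][21-27 ALLOC][28-40 ALLOC][41-42 ALLOC][43-43 FREE]
Op 6: e = realloc(e, 13) -> NULL (e unchanged); heap: [0-6 ALLOC][7-20 ALLOC][21-27 ALLOC][28-40 ALLOC][41-42 ALLOC][43-43 FREE]
Op 7: b = realloc(b, 1) -> b = 7; heap: [0-6 ALLOC][7-7 ALLOC][8-20 FREE][21-27 ALLOC][28-40 ALLOC][41-42 ALLOC][43-43 FREE]
free(c): c = 21 -> block [21-27 ALLOC]; mark free, coalesce with adjacent free neighbors -> [0-6 ALLOC][7-7 ALLOC][8-27 FREE][28-40 ALLOC][41-42 ALLOC][43-43 FREE]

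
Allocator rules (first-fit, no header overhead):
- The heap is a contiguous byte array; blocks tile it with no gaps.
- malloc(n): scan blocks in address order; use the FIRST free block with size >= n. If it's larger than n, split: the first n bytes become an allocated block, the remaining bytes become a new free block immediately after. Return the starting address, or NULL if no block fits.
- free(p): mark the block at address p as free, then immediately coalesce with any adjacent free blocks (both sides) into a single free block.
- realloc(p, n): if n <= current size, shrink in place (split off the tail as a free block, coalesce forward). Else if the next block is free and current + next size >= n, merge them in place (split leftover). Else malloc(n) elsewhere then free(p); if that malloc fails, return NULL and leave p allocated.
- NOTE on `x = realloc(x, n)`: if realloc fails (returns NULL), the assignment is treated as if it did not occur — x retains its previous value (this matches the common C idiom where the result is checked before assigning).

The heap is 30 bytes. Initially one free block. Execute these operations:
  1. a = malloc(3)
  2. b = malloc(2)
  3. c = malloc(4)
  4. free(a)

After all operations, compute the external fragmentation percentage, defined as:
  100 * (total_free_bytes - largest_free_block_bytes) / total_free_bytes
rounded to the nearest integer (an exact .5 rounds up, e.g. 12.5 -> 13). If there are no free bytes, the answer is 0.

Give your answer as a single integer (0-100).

Op 1: a = malloc(3) -> a = 0; heap: [0-2 ALLOC][3-29 FREE]
Op 2: b = malloc(2) -> b = 3; heap: [0-2 ALLOC][3-4 ALLOC][5-29 FREE]
Op 3: c = malloc(4) -> c = 5; heap: [0-2 ALLOC][3-4 ALLOC][5-8 ALLOC][9-29 FREE]
Op 4: free(a) -> (freed a); heap: [0-2 FREE][3-4 ALLOC][5-8 ALLOC][9-29 FREE]
Free blocks: [3 21] total_free=24 largest=21 -> 100*(24-21)/24 = 300/24 = 12.5 -> rounds to 13

Answer: 13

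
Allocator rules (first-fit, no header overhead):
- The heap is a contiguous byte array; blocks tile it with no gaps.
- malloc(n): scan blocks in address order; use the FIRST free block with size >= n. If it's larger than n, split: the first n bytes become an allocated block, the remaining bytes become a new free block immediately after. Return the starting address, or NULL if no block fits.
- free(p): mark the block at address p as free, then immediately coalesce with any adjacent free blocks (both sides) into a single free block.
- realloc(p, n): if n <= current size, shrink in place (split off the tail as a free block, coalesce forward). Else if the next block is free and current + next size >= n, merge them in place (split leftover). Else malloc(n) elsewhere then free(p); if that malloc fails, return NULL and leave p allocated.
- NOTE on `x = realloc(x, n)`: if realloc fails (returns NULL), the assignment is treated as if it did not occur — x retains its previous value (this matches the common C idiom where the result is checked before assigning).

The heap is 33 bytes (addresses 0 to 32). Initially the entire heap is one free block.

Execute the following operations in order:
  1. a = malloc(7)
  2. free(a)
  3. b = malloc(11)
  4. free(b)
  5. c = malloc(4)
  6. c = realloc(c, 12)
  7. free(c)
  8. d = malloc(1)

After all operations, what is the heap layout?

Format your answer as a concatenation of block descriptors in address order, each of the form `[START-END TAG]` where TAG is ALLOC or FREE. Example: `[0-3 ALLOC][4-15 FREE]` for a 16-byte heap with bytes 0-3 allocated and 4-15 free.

Answer: [0-0 ALLOC][1-32 FREE]

Derivation:
Op 1: a = malloc(7) -> a = 0; heap: [0-6 ALLOC][7-32 FREE]
Op 2: free(a) -> (freed a); heap: [0-32 FREE]
Op 3: b = malloc(11) -> b = 0; heap: [0-10 ALLOC][11-32 FREE]
Op 4: free(b) -> (freed b); heap: [0-32 FREE]
Op 5: c = malloc(4) -> c = 0; heap: [0-3 ALLOC][4-32 FREE]
Op 6: c = realloc(c, 12) -> c = 0; heap: [0-11 ALLOC][12-32 FREE]
Op 7: free(c) -> (freed c); heap: [0-32 FREE]
Op 8: d = malloc(1) -> d = 0; heap: [0-0 ALLOC][1-32 FREE]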